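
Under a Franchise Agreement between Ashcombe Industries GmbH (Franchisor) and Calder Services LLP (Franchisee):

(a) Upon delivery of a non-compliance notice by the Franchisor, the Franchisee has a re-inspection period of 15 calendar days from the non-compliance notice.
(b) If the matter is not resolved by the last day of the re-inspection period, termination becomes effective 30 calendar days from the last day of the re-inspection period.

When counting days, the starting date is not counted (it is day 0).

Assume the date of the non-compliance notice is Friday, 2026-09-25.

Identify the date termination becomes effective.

2026-11-09

The last day of the re-inspection period: 2026-09-25 + 15 days = 2026-10-10.
The date termination becomes effective: 2026-10-10 + 30 days = 2026-11-09.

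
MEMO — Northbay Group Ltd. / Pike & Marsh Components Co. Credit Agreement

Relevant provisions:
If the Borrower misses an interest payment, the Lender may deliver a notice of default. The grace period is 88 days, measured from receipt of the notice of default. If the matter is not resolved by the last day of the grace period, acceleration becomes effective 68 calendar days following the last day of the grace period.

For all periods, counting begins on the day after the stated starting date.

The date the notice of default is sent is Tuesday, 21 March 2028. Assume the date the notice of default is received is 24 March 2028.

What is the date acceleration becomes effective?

27 August 2028

The last day of the grace period: 24 March 2028 + 88 days = 20 June 2028.
The date acceleration becomes effective: 68 calendar days after 20 June 2028 is 27 August 2028.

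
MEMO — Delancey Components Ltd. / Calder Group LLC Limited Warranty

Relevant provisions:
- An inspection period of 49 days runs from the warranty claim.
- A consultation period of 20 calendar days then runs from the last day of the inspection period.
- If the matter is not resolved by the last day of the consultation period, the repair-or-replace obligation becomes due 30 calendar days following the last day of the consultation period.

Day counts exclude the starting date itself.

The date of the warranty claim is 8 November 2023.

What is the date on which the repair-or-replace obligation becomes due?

The last day of the inspection period: 8 November 2023 + 49 days = 27 December 2023.
Adding 20 calendar days to 27 December 2023 gives 16 January 2024, which is the last day of the consultation period.
Adding 30 calendar days to 16 January 2024 gives 15 February 2024, which is the date on which the repair-or-replace obligation becomes due.

15 February 2024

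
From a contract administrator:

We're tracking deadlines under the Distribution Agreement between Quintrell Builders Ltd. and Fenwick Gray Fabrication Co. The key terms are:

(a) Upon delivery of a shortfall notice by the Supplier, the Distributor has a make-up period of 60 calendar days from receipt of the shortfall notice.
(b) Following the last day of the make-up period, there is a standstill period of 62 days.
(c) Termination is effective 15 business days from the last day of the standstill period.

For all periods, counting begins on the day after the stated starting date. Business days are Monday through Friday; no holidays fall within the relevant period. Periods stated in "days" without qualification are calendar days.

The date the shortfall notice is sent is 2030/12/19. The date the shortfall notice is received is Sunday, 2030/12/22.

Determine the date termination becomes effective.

2031/05/14

The last day of the make-up period: 2030/12/22 + 60 days = 2031/02/20.
The last day of the standstill period: 2031/02/20 + 62 days = 2031/04/23.
From Wednesday, 2031/04/23, 15 business days (Apr 24, Apr 25, Apr 28, Apr 29, …, May 12, May 13, May 14, skipping weekends) brings us to Wednesday, 2031/05/14, which is the date termination becomes effective.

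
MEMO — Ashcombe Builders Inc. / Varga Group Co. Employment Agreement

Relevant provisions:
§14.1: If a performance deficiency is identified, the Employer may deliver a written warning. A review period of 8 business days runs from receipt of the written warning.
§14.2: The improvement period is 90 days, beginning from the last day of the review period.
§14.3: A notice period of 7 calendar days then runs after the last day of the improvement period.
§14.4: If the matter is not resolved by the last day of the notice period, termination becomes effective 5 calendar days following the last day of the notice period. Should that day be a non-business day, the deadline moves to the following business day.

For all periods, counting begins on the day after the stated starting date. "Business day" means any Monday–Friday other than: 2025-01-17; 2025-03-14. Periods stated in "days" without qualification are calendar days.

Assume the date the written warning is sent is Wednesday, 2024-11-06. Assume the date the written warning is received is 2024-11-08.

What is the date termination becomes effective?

The last day of the review period: counting 8 business days from Friday, 2024-11-08 (Nov 11, Nov 12, Nov 13, Nov 14, Nov 15, Nov 18, Nov 19, Nov 20, skipping weekends) reaches Wednesday, 2024-11-20.
The last day of the improvement period: 90 calendar days after 2024-11-20 is 2025-02-18.
Adding 7 calendar days to 2025-02-18 gives 2025-02-25, which is the last day of the notice period.
Adding 5 calendar days to 2025-02-25 gives 2025-03-02, which is the date termination becomes effective. That falls on a Sunday, so it rolls to the next business day, Monday, 2025-03-03.

2025-03-03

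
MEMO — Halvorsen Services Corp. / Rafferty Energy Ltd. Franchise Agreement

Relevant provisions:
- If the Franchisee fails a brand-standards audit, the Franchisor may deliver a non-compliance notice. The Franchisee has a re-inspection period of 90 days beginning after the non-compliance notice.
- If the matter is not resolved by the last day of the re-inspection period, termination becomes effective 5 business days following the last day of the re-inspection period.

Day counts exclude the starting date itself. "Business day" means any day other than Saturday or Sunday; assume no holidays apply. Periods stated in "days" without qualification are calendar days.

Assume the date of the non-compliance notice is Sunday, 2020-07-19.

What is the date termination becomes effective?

2020-10-23

The last day of the re-inspection period: 90 calendar days after 2020-07-19 is 2020-10-17.
The date termination becomes effective: 5 business days after Saturday, 2020-10-17, skipping weekends — Oct 19, Oct 20, Oct 21, Oct 22, Oct 23 — lands on Friday, 2020-10-23.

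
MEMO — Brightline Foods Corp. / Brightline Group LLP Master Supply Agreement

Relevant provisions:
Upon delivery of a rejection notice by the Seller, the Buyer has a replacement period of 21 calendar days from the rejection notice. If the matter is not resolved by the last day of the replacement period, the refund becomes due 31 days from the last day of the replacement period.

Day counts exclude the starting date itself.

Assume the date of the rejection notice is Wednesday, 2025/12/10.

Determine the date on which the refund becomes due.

2026/01/31

The last day of the replacement period: 21 calendar days after 2025/12/10 is 2025/12/31.
The date on which the refund becomes due: 2025/12/31 + 31 days = 2026/01/31.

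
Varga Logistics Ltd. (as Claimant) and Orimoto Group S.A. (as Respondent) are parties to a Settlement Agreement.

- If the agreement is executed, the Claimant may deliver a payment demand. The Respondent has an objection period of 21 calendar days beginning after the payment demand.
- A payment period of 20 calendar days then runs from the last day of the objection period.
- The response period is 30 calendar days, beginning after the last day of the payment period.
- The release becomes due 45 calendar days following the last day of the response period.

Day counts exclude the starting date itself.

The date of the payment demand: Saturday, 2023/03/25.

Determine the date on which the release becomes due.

Adding 21 calendar days to 2023/03/25 gives 2023/04/15, which is the last day of the objection period.
Adding 20 calendar days to 2023/04/15 gives 2023/05/05, which is the last day of the payment period.
The last day of the response period: 2023/05/05 + 30 days = 2023/06/04.
The date on which the release becomes due: 45 calendar days after 2023/06/04 is 2023/07/19.

2023/07/19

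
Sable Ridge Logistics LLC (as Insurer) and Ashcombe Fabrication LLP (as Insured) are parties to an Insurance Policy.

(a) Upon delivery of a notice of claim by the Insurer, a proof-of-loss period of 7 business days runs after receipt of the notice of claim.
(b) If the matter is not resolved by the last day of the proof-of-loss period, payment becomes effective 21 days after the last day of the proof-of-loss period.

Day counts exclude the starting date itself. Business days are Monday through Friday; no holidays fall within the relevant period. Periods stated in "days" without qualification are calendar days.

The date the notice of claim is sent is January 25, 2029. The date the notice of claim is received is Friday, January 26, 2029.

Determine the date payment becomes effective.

From Friday, January 26, 2029, 7 business days (Jan 29, Jan 30, Jan 31, Feb 1, Feb 2, Feb 5, Feb 6, skipping weekends) brings us to Tuesday, February 6, 2029, which is the last day of the proof-of-loss period.
The date payment becomes effective: 21 calendar days after February 6, 2029 is February 27, 2029.

February 27, 2029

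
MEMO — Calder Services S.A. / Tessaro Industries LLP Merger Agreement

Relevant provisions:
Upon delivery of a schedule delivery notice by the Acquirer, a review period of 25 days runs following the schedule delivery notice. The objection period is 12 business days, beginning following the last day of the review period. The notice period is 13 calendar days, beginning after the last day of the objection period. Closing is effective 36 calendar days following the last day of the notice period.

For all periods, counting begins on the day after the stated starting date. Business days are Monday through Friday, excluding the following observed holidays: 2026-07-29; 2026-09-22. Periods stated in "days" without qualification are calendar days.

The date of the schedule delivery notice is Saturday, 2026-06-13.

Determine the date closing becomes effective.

The last day of the review period: 2026-06-13 + 25 days = 2026-07-08.
The last day of the objection period: counting 12 business days from Wednesday, 2026-07-08 (Jul 9, Jul 10, Jul 13, Jul 14, …, Jul 22, Jul 23, Jul 24, skipping weekends) reaches Friday, 2026-07-24.
Adding 13 calendar days to 2026-07-24 gives 2026-08-06, which is the last day of the notice period.
Adding 36 calendar days to 2026-08-06 gives 2026-09-11, which is the date closing becomes effective.

2026-09-11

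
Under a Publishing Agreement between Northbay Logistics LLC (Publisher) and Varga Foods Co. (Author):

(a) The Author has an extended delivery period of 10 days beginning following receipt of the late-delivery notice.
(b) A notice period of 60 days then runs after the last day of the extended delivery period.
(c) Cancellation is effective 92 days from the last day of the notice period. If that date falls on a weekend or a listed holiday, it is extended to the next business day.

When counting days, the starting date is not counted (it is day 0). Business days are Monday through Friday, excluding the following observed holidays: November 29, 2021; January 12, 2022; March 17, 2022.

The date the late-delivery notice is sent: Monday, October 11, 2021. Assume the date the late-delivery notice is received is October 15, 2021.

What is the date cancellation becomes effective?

Adding 10 calendar days to October 15, 2021 gives October 25, 2021, which is the last day of the extended delivery period.
The last day of the notice period: 60 calendar days after October 25, 2021 is December 24, 2021.
The date cancellation becomes effective: December 24, 2021 + 92 days = March 26, 2022. That falls on a Saturday, so it rolls to the next business day, Monday, March 28, 2022.

March 28, 2022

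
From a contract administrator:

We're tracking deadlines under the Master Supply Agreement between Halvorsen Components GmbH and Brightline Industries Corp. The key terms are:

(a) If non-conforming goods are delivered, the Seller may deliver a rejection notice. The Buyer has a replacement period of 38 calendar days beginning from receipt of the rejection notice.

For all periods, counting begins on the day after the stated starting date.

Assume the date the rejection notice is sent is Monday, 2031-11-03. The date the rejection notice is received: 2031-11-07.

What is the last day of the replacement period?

2031-12-15

The last day of the replacement period: 38 calendar days after 2031-11-07 is 2031-12-15.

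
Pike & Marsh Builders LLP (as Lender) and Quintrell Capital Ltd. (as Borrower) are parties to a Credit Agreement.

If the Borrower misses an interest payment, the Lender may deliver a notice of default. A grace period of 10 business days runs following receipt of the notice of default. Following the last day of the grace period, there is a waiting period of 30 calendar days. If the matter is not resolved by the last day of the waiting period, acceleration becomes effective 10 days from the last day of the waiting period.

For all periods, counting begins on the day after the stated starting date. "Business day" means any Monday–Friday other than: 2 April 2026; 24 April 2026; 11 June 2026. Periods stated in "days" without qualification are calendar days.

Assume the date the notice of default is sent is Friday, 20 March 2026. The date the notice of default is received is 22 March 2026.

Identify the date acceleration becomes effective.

16 May 2026

The last day of the grace period: counting 10 business days from Sunday, 22 March 2026 (Mar 23, Mar 24, Mar 25, Mar 26, Mar 27, Mar 30, Mar 31, Apr 1, Apr 3, Apr 6, skipping weekends and the listed holiday on Apr 2) reaches Monday, 6 April 2026.
Adding 30 calendar days to 6 April 2026 gives 6 May 2026, which is the last day of the waiting period.
The date acceleration becomes effective: 10 calendar days after 6 May 2026 is 16 May 2026.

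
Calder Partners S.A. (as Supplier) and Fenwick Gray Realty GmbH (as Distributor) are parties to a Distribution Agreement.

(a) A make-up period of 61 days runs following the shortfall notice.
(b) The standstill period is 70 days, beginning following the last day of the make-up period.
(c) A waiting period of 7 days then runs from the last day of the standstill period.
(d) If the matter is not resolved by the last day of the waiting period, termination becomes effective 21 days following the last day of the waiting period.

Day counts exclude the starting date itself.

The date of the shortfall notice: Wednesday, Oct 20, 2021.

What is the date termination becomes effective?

Adding 61 calendar days to Oct 20, 2021 gives Dec 20, 2021, which is the last day of the make-up period.
The last day of the standstill period: 70 calendar days after Dec 20, 2021 is Feb 28, 2022.
The last day of the waiting period: Feb 28, 2022 + 7 days = Mar 7, 2022.
The date termination becomes effective: 21 calendar days after Mar 7, 2022 is Mar 28, 2022.

Mar 28, 2022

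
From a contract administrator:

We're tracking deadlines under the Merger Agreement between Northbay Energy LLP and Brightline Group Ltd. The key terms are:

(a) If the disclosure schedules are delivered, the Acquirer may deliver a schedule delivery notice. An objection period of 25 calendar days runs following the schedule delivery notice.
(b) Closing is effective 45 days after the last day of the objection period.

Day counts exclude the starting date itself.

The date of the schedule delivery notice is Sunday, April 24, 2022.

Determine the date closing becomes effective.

July 3, 2022

The last day of the objection period: April 24, 2022 + 25 days = May 19, 2022.
The date closing becomes effective: May 19, 2022 + 45 days = July 3, 2022.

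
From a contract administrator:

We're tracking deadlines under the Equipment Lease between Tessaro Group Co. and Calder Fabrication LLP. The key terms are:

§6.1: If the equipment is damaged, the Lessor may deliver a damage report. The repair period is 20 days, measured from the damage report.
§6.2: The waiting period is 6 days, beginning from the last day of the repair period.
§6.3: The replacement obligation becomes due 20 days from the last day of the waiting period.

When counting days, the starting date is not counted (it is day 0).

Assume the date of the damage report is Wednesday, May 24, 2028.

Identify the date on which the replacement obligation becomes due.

The last day of the repair period: 20 calendar days after May 24, 2028 is Jun 13, 2028.
The last day of the waiting period: 6 calendar days after Jun 13, 2028 is Jun 19, 2028.
The date on which the replacement obligation becomes due: 20 calendar days after Jun 19, 2028 is Jul 9, 2028.

Jul 9, 2028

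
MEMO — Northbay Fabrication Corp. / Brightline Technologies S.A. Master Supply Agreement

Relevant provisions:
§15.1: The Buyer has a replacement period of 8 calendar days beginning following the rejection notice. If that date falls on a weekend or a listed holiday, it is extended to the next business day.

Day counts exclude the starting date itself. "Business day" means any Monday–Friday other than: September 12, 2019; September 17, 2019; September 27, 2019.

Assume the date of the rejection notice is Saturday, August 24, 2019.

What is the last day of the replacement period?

The last day of the replacement period: 8 calendar days after August 24, 2019 is September 1, 2019. That falls on a Sunday, so it rolls to the next business day, Monday, September 2, 2019.

September 2, 2019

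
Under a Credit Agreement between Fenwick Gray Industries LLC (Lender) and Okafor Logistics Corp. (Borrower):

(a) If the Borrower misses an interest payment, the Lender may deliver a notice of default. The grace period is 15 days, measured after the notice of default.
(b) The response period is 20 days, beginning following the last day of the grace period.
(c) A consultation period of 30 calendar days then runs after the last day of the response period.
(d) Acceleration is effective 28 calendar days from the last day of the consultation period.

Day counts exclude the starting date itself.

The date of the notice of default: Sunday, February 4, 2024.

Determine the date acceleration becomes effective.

The last day of the grace period: 15 calendar days after February 4, 2024 is February 19, 2024.
The last day of the response period: 20 calendar days after February 19, 2024 is March 10, 2024.
The last day of the consultation period: March 10, 2024 + 30 days = April 9, 2024.
The date acceleration becomes effective: 28 calendar days after April 9, 2024 is May 7, 2024.

May 7, 2024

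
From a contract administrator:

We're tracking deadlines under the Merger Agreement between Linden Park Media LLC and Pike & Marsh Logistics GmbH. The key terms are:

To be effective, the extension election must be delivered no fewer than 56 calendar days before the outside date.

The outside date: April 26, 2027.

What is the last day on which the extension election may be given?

Counting back 56 calendar days from April 26, 2027 gives March 1, 2027.

March 1, 2027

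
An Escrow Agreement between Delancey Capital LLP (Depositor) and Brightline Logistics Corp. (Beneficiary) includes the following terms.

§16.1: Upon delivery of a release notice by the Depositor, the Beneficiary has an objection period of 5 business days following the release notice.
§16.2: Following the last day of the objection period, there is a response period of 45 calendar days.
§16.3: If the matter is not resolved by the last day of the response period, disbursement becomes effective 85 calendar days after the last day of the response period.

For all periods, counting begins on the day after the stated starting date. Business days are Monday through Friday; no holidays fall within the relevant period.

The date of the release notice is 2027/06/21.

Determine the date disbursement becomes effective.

2027/11/05

The last day of the objection period: 5 business days after Monday, 2027/06/21, skipping weekends — Jun 22, Jun 23, Jun 24, Jun 25, Jun 28 — lands on Monday, 2027/06/28.
The last day of the response period: 45 calendar days after 2027/06/28 is 2027/08/12.
The date disbursement becomes effective: 2027/08/12 + 85 days = 2027/11/05.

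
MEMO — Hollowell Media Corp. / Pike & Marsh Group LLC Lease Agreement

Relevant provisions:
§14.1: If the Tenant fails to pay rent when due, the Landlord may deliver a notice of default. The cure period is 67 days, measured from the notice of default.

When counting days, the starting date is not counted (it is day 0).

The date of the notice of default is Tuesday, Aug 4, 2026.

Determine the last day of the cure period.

Oct 10, 2026

The last day of the cure period: 67 calendar days after Aug 4, 2026 is Oct 10, 2026.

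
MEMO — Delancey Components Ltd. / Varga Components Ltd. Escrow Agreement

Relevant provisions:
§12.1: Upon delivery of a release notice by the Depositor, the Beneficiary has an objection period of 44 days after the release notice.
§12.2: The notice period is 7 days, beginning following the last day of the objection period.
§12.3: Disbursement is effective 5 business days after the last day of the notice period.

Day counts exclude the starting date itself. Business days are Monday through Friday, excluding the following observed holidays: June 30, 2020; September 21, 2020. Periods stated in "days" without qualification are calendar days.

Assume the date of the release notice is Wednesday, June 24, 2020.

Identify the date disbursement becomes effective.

August 21, 2020

The last day of the objection period: June 24, 2020 + 44 days = August 7, 2020.
The last day of the notice period: August 7, 2020 + 7 days = August 14, 2020.
From Friday, August 14, 2020, 5 business days (Aug 17, Aug 18, Aug 19, Aug 20, Aug 21, skipping weekends) brings us to Friday, August 21, 2020, which is the date disbursement becomes effective.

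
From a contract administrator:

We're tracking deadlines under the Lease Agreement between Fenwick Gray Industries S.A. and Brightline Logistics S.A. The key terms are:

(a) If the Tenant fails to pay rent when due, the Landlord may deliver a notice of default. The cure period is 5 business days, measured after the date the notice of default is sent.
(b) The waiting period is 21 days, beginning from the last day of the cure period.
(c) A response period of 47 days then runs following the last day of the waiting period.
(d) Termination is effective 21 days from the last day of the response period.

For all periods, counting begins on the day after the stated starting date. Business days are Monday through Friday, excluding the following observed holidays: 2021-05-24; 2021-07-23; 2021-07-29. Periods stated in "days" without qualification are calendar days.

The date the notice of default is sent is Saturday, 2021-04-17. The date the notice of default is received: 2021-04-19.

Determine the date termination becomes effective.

2021-07-21

From Saturday, 2021-04-17, 5 business days (Apr 19, Apr 20, Apr 21, Apr 22, Apr 23, skipping weekends) brings us to Friday, 2021-04-23, which is the last day of the cure period.
The last day of the waiting period: 2021-04-23 + 21 days = 2021-05-14.
The last day of the response period: 2021-05-14 + 47 days = 2021-06-30.
Adding 21 calendar days to 2021-06-30 gives 2021-07-21, which is the date termination becomes effective.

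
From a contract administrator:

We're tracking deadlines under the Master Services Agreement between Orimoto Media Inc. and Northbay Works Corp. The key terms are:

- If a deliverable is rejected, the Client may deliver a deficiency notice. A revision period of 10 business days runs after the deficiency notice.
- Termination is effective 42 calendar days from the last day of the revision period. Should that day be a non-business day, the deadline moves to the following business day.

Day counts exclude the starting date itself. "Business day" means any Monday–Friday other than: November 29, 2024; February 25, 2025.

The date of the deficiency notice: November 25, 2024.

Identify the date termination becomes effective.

January 21, 2025

From Monday, November 25, 2024, 10 business days (Nov 26, Nov 27, Nov 28, Dec 2, Dec 3, Dec 4, Dec 5, Dec 6, Dec 9, Dec 10, skipping weekends and the listed holiday on Nov 29) brings us to Tuesday, December 10, 2024, which is the last day of the revision period.
The date termination becomes effective: December 10, 2024 + 42 days = January 21, 2025. January 21, 2025 is a Tuesday and is not a listed holiday, so no roll-forward applies.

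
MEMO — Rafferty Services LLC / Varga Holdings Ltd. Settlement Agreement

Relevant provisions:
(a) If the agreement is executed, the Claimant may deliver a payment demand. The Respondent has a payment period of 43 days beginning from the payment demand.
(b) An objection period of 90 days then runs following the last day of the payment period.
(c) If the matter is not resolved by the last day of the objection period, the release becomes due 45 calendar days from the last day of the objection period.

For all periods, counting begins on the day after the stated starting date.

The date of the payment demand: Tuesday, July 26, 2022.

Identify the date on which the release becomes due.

The last day of the payment period: 43 calendar days after July 26, 2022 is September 7, 2022.
Adding 90 calendar days to September 7, 2022 gives December 6, 2022, which is the last day of the objection period.
Adding 45 calendar days to December 6, 2022 gives January 20, 2023, which is the date on which the release becomes due.

January 20, 2023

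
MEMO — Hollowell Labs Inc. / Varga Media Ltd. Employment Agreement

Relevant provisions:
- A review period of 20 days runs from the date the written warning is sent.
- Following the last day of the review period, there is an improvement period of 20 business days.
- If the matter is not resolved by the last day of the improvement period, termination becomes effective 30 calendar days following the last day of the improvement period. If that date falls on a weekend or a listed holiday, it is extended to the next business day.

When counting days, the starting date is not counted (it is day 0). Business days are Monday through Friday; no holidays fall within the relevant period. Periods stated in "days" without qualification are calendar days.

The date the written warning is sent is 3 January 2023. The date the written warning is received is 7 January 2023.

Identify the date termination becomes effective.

22 March 2023

Adding 20 calendar days to 3 January 2023 gives 23 January 2023, which is the last day of the review period.
The last day of the improvement period: 20 business days after Monday, 23 January 2023, skipping weekends — Jan 24, Jan 25, Jan 26, Jan 27, …, Feb 16, Feb 17, Feb 20 — lands on Monday, 20 February 2023.
Adding 30 calendar days to 20 February 2023 gives 22 March 2023, which is the date termination becomes effective. 22 March 2023 is a Wednesday, so no roll-forward applies.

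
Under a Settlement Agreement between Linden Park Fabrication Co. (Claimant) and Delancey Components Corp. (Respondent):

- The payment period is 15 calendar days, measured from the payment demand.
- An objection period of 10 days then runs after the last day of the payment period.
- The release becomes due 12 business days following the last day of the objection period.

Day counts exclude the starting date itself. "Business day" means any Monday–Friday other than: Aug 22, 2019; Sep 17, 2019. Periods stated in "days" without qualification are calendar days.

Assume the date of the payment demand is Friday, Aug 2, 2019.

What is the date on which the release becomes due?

Sep 12, 2019

The last day of the payment period: Aug 2, 2019 + 15 days = Aug 17, 2019.
Adding 10 calendar days to Aug 17, 2019 gives Aug 27, 2019, which is the last day of the objection period.
From Tuesday, Aug 27, 2019, 12 business days (Aug 28, Aug 29, Aug 30, Sep 2, …, Sep 10, Sep 11, Sep 12, skipping weekends) brings us to Thursday, Sep 12, 2019, which is the date on which the release becomes due.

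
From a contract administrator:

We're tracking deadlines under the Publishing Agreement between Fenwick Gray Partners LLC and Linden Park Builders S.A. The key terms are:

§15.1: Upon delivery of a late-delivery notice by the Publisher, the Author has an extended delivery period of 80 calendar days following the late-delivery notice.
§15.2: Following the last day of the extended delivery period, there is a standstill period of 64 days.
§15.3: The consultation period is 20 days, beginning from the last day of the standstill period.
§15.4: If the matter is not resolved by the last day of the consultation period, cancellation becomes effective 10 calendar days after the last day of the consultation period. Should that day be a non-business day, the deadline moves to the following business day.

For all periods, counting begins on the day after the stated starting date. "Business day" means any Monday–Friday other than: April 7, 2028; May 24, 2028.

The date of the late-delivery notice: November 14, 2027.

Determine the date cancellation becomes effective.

Adding 80 calendar days to November 14, 2027 gives February 2, 2028, which is the last day of the extended delivery period.
Adding 64 calendar days to February 2, 2028 gives April 6, 2028, which is the last day of the standstill period.
The last day of the consultation period: 20 calendar days after April 6, 2028 is April 26, 2028.
The date cancellation becomes effective: April 26, 2028 + 10 days = May 6, 2028. That falls on a Saturday, so it rolls to the next business day, Monday, May 8, 2028.

May 8, 2028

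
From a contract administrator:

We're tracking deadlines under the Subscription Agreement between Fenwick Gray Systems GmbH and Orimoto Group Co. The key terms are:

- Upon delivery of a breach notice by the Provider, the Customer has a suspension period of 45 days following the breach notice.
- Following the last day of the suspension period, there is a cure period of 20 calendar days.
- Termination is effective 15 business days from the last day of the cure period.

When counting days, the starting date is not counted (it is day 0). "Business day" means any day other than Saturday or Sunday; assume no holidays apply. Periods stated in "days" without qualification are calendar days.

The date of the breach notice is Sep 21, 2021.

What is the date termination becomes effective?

Adding 45 calendar days to Sep 21, 2021 gives Nov 5, 2021, which is the last day of the suspension period.
Adding 20 calendar days to Nov 5, 2021 gives Nov 25, 2021, which is the last day of the cure period.
From Thursday, Nov 25, 2021, 15 business days (Nov 26, Nov 29, Nov 30, Dec 1, …, Dec 14, Dec 15, Dec 16, skipping weekends) brings us to Thursday, Dec 16, 2021, which is the date termination becomes effective.

Dec 16, 2021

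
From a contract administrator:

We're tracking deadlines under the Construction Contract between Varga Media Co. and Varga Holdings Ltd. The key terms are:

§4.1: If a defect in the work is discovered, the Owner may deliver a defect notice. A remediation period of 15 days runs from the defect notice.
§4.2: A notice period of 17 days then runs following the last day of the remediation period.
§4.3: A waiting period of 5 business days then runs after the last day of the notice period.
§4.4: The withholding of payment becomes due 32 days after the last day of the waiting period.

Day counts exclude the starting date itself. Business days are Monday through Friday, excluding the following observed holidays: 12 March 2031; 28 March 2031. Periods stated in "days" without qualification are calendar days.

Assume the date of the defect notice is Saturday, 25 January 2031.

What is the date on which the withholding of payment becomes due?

The last day of the remediation period: 25 January 2031 + 15 days = 9 February 2031.
Adding 17 calendar days to 9 February 2031 gives 26 February 2031, which is the last day of the notice period.
The last day of the waiting period: 5 business days after Wednesday, 26 February 2031, skipping weekends — Feb 27, Feb 28, Mar 3, Mar 4, Mar 5 — lands on Wednesday, 5 March 2031.
The date on which the withholding of payment becomes due: 5 March 2031 + 32 days = 6 April 2031.

6 April 2031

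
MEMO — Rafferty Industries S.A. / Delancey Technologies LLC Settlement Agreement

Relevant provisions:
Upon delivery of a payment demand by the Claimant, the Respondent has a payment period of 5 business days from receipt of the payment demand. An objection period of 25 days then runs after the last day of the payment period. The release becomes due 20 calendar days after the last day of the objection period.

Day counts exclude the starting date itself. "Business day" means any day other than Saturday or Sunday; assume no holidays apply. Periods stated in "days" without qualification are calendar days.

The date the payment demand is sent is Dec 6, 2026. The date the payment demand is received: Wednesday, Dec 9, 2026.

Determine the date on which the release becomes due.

Jan 30, 2027

The last day of the payment period: 5 business days after Wednesday, Dec 9, 2026, skipping weekends — Dec 10, Dec 11, Dec 14, Dec 15, Dec 16 — lands on Wednesday, Dec 16, 2026.
The last day of the objection period: 25 calendar days after Dec 16, 2026 is Jan 10, 2027.
The date on which the release becomes due: Jan 10, 2027 + 20 days = Jan 30, 2027.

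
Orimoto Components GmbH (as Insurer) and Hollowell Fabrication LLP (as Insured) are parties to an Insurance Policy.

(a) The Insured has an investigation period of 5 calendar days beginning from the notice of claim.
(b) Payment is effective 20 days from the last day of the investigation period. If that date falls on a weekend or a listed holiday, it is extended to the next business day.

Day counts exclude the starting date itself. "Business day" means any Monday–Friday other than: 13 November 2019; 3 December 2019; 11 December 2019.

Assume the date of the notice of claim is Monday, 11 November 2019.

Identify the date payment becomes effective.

6 December 2019

The last day of the investigation period: 11 November 2019 + 5 days = 16 November 2019.
The date payment becomes effective: 20 calendar days after 16 November 2019 is 6 December 2019. 6 December 2019 is a Friday and is not a listed holiday, so no roll-forward applies.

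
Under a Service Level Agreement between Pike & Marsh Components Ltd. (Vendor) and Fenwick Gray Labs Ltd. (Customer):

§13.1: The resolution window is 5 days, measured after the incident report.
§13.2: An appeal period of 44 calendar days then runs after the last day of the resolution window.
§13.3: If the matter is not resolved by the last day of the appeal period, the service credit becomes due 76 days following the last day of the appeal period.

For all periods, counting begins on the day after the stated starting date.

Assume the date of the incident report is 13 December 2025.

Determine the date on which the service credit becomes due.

17 April 2026

Adding 5 calendar days to 13 December 2025 gives 18 December 2025, which is the last day of the resolution window.
The last day of the appeal period: 18 December 2025 + 44 days = 31 January 2026.
The date on which the service credit becomes due: 31 January 2026 + 76 days = 17 April 2026.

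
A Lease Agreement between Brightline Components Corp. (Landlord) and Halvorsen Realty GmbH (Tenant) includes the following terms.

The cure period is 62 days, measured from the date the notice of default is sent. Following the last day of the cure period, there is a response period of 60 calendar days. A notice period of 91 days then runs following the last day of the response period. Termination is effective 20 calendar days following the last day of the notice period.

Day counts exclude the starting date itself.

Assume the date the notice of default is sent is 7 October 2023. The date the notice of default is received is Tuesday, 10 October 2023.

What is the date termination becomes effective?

The last day of the cure period: 62 calendar days after 7 October 2023 is 8 December 2023.
The last day of the response period: 8 December 2023 + 60 days = 6 February 2024.
The last day of the notice period: 6 February 2024 + 91 days = 7 May 2024.
The date termination becomes effective: 7 May 2024 + 20 days = 27 May 2024.

27 May 2024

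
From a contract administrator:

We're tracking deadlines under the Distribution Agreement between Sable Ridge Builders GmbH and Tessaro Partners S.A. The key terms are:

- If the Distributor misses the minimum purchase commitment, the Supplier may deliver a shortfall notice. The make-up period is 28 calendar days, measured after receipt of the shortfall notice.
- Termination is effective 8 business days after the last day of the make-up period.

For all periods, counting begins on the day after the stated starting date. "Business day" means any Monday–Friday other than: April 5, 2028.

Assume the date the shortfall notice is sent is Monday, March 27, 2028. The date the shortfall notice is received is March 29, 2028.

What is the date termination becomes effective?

Adding 28 calendar days to March 29, 2028 gives April 26, 2028, which is the last day of the make-up period.
The date termination becomes effective: 8 business days after Wednesday, April 26, 2028, skipping weekends — Apr 27, Apr 28, May 1, May 2, May 3, May 4, May 5, May 8 — lands on Monday, May 8, 2028.

May 8, 2028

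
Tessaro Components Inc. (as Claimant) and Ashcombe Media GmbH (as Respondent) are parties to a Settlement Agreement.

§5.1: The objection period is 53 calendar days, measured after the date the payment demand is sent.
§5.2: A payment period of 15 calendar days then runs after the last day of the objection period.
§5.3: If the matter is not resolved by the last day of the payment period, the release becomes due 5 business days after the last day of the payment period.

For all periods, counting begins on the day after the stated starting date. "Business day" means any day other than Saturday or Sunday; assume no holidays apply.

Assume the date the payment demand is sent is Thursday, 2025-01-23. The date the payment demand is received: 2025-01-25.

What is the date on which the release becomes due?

The last day of the objection period: 53 calendar days after 2025-01-23 is 2025-03-17.
The last day of the payment period: 2025-03-17 + 15 days = 2025-04-01.
The date on which the release becomes due: 5 business days after Tuesday, 2025-04-01, skipping weekends — Apr 2, Apr 3, Apr 4, Apr 7, Apr 8 — lands on Tuesday, 2025-04-08.

2025-04-08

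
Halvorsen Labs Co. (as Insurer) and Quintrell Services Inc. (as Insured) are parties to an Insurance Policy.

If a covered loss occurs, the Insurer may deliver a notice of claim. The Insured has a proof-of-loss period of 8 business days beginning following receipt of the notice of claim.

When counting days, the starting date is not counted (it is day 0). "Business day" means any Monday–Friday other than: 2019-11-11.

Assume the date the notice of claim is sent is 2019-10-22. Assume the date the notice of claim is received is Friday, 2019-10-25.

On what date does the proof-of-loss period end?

2019-11-06

The last day of the proof-of-loss period: counting 8 business days from Friday, 2019-10-25 (Oct 28, Oct 29, Oct 30, Oct 31, Nov 1, Nov 4, Nov 5, Nov 6, skipping weekends) reaches Wednesday, 2019-11-06.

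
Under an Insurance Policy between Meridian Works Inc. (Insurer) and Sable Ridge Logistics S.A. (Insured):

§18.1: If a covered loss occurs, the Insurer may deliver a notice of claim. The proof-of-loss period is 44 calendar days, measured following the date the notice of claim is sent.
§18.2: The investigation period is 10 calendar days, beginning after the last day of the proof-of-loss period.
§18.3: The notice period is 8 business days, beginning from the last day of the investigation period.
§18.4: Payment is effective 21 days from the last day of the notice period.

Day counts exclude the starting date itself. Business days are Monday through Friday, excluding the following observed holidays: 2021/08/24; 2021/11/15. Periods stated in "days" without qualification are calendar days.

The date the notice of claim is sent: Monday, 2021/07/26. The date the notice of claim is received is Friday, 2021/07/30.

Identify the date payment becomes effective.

2021/10/20

Adding 44 calendar days to 2021/07/26 gives 2021/09/08, which is the last day of the proof-of-loss period.
The last day of the investigation period: 10 calendar days after 2021/09/08 is 2021/09/18.
The last day of the notice period: counting 8 business days from Saturday, 2021/09/18 (Sep 20, Sep 21, Sep 22, Sep 23, Sep 24, Sep 27, Sep 28, Sep 29, skipping weekends) reaches Wednesday, 2021/09/29.
The date payment becomes effective: 2021/09/29 + 21 days = 2021/10/20.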